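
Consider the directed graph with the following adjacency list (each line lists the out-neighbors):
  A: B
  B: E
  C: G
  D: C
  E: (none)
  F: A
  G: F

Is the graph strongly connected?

No

There is no directed path from A to D, so the graph is not strongly connected.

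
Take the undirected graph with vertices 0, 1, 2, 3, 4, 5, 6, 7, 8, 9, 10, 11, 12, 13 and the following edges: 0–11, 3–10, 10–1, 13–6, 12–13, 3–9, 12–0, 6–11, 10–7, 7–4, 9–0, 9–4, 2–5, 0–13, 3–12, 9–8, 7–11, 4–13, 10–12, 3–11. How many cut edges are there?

The edges on the cycle 9-4-13-0-9 are not bridges since each lies on that cycle.
But removing 2–5 disconnects 2 from 5; removing 1–10 disconnects 1 from 10; removing 8–9 disconnects 8 from 9 — these are bridges.
That makes 3 bridges.

3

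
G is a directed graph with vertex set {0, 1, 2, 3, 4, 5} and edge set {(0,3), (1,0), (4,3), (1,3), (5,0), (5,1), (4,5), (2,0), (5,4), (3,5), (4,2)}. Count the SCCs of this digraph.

1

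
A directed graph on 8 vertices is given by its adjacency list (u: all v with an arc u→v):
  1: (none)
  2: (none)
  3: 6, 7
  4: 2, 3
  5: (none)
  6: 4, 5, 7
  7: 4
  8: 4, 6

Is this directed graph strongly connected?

There is no directed path from 2 to 3, so the graph is not strongly connected.

No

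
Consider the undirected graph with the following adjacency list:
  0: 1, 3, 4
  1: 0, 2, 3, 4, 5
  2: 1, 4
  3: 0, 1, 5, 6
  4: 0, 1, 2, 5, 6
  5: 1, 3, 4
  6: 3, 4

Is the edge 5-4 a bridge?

No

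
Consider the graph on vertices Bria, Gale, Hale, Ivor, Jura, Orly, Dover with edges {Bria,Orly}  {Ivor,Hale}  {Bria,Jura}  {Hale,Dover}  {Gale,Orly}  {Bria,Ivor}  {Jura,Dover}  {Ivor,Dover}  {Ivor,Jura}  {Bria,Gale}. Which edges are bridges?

none

The edges on the cycle Bria-Gale-Orly-Bria are not bridges since each lies on that cycle.
Every edge lies on some cycle, so there are no bridges.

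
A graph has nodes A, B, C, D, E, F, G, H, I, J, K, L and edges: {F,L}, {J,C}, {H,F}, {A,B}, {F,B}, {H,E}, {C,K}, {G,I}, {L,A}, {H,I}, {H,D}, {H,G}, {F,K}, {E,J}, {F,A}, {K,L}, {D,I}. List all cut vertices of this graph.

Removing H increases the component count from 1 to 2, so H is a cut vertex.
By contrast removing G leaves 1 component; it is not a cut vertex. No other vertex is a cut vertex either.

H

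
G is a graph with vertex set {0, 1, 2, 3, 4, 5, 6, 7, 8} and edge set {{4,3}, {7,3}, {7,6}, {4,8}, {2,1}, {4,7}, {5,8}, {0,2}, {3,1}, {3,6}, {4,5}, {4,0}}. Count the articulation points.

1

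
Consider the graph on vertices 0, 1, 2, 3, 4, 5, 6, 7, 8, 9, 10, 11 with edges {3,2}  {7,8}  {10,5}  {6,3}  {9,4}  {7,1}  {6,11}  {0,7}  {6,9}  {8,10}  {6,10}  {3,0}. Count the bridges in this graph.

6

The edges on the cycle 6-3-0-7-8-10-6 are not bridges since each lies on that cycle.
But removing 6–9 disconnects 6 from 9; removing 7–1 disconnects 7 from 1; removing 3–2 disconnects 3 from 2; removing 4–9 disconnects 4 from 9 — these are bridges.
In total 6 edges are bridges.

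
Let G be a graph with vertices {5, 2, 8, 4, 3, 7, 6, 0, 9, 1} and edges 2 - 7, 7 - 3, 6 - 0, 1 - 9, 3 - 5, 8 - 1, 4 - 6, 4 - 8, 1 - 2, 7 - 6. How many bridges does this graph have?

4

The edges on the cycle 4-8-1-2-7-6-4 are not bridges since each lies on that cycle.
But removing 3 - 5 disconnects 3 from 5; removing 9 - 1 disconnects 9 from 1; removing 7 - 3 disconnects 7 from 3; removing 0 - 6 disconnects 0 from 6 — these are bridges.
That makes 4 bridges.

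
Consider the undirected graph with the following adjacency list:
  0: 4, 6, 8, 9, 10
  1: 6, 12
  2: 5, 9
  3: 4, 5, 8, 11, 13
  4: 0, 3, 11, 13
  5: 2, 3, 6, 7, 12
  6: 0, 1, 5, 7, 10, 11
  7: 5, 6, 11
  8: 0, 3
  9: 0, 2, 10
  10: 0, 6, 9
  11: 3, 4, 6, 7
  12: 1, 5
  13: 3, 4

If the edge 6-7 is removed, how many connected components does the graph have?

6 and 7 are still connected via 6-5-7, so the component count stays at 1.

1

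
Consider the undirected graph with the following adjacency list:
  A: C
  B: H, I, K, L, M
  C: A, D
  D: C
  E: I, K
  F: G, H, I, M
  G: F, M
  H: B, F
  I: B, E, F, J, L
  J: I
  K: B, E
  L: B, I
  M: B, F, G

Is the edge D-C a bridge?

Yes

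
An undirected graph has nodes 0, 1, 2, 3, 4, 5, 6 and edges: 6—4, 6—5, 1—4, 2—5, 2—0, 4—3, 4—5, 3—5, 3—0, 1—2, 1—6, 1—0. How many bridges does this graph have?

The edges on the cycle 1-6-5-4-1 are not bridges since each lies on that cycle.
Every edge lies on some cycle, so there are no bridges.

0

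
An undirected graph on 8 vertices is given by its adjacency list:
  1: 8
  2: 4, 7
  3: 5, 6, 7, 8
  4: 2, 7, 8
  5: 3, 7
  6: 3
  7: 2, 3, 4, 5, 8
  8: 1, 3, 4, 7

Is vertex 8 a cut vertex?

Deleting 8 raises the number of components from 1 to 2, so 8 is a cut vertex.

Yes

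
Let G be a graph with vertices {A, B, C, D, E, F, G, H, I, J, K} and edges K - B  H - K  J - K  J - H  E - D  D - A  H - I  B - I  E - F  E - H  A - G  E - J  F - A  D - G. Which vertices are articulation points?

Removing E increases the component count from 2 to 3, so E is a cut vertex.
By contrast removing J leaves 2 components; it is not a cut vertex. No other vertex is a cut vertex either.

E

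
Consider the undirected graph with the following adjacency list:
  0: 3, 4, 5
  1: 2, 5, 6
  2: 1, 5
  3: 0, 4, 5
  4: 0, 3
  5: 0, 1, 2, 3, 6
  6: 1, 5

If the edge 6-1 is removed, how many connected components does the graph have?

6 and 1 are still connected via 6-5-1, so the component count stays at 1.

1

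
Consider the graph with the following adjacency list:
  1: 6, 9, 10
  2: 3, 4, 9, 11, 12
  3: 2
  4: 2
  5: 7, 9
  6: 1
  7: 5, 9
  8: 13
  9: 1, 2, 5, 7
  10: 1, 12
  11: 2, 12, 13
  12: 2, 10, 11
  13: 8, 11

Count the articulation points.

5

Removing 1 increases the component count from 1 to 2, so 1 is a cut vertex.
Removing 2 increases the component count from 1 to 3, so 2 is a cut vertex.
Removing 9 increases the component count from 1 to 2, so 9 is a cut vertex.
Likewise 11, 13 are cut vertices.
By contrast removing 4 leaves 1 component; it is not a cut vertex. No other vertex is a cut vertex either.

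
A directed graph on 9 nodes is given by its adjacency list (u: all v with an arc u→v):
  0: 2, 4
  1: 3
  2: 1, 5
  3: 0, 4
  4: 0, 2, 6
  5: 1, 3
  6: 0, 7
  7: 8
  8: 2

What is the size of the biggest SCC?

9

{0, 1, 2, 3, 4, 5, 6, 7, 8} are all mutually reachable — one SCC of size 9.
The largest has 9 vertices.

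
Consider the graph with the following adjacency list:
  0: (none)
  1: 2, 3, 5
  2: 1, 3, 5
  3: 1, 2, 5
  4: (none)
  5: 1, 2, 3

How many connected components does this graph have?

0 is isolated — a component by itself.
4 is isolated — a component by itself.
Starting from 1 we can reach 1, 2, 3, 5. That is one component of size 4.
Total: 3 components.

3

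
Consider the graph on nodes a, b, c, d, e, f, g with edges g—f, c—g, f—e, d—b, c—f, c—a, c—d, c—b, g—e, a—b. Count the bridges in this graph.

The edges on the cycle c-g-e-f-c are not bridges since each lies on that cycle.
Every edge lies on some cycle, so there are no bridges.

0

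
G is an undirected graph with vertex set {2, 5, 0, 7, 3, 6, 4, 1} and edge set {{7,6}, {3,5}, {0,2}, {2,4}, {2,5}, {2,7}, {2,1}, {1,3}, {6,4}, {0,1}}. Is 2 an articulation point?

Yes

Deleting 2 raises the number of components from 1 to 2, so 2 is a cut vertex.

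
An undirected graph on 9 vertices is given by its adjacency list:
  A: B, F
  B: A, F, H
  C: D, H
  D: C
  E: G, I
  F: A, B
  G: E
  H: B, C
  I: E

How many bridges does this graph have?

The edges on the cycle F-B-A-F are not bridges since each lies on that cycle.
But removing H-C disconnects H from C; removing C-D disconnects C from D; removing I-E disconnects I from E; removing G-E disconnects G from E — these are bridges.
In total 5 edges are bridges.

5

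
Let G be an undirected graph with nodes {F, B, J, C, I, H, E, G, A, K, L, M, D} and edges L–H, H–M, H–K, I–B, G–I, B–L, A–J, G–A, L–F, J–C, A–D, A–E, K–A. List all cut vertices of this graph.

A, H, J, L

Removing A increases the component count from 1 to 4, so A is a cut vertex.
Removing H increases the component count from 1 to 2, so H is a cut vertex.
Removing J increases the component count from 1 to 2, so J is a cut vertex.
Likewise L is a cut vertex.
By contrast removing D leaves 1 component; it is not a cut vertex. No other vertex is a cut vertex either.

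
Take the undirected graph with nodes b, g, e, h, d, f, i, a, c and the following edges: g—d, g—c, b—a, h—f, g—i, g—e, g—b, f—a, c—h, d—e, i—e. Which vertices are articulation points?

Removing g increases the component count from 1 to 2, so g is a cut vertex.
By contrast removing f leaves 1 component; it is not a cut vertex. No other vertex is a cut vertex either.

g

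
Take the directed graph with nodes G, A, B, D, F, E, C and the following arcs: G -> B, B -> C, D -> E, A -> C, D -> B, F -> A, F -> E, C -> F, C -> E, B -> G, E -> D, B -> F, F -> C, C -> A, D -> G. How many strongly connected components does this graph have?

1

{A, B, C, D, E, F, G} are all mutually reachable — one SCC of size 7.
That gives 1 strongly connected component.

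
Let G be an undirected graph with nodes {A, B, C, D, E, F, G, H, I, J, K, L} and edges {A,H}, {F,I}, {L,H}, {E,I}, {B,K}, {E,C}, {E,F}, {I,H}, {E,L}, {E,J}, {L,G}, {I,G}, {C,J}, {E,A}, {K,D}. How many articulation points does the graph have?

2

Removing E increases the component count from 2 to 3, so E is a cut vertex.
Removing K increases the component count from 2 to 3, so K is a cut vertex.
By contrast removing D leaves 2 components; it is not a cut vertex. No other vertex is a cut vertex either.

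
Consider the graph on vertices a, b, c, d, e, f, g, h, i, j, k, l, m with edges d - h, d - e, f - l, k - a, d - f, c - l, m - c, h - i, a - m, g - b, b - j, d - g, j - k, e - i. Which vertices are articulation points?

d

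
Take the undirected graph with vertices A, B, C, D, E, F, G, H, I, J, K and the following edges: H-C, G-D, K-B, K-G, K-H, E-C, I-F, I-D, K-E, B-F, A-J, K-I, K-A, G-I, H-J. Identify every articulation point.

Removing K increases the component count from 1 to 2, so K is a cut vertex.
By contrast removing D leaves 1 component; it is not a cut vertex. No other vertex is a cut vertex either.

K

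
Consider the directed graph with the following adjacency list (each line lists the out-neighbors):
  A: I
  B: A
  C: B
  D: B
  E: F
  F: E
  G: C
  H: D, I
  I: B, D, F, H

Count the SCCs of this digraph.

{A, B, D, H, I} are all mutually reachable — one SCC of size 5.
{E, F} are all mutually reachable — one SCC of size 2.
{C} is an SCC by itself.
{G} is an SCC by itself.
That gives 4 strongly connected components.

4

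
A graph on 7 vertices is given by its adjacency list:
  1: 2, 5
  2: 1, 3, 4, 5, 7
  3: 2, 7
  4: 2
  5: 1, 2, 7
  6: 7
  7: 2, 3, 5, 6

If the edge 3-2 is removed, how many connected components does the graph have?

3 and 2 are still connected via 3-7-2, so the component count stays at 1.

1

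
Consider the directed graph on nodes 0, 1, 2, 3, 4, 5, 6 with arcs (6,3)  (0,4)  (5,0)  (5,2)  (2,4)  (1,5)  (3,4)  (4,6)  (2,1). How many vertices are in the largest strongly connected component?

3

{3, 4, 6} are all mutually reachable — one SCC of size 3.
{1, 2, 5} are all mutually reachable — one SCC of size 3.
{0} is an SCC by itself.
The largest has 3 vertices.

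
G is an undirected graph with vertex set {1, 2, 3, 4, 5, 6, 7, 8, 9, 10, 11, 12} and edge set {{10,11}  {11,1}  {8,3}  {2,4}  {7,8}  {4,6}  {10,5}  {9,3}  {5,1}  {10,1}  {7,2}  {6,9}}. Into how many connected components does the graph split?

12 is isolated — a component by itself.
Starting from 1 we can reach 1, 5, 10, 11. That is one component of size 4.
Starting from 2 we can reach 2, 3, 4, 6, 7, 8, 9. That is one component of size 7.
Total: 3 components.

3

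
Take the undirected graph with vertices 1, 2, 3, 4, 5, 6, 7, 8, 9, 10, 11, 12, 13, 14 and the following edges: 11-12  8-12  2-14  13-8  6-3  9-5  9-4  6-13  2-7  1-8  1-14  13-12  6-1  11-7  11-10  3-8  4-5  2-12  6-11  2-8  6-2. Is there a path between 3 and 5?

The component containing 3 is {1, 2, 3, 6, 7, 8, 10, 11, 12, 13, 14}, and 5 is not in it.

No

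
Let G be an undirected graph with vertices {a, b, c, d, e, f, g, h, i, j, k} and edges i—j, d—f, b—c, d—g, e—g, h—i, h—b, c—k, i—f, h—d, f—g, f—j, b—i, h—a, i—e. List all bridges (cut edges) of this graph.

a-h, b-c, c-k

The edges on the cycle i-f-g-e-i are not bridges since each lies on that cycle.
But removing a—h disconnects a from h; removing b—c disconnects b from c; removing k—c disconnects k from c — these are bridges.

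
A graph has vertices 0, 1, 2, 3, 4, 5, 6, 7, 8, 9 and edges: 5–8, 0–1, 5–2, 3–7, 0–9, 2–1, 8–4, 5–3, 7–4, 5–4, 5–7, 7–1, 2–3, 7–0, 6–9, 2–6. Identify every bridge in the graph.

none

The edges on the cycle 5-2-6-9-0-7-5 are not bridges since each lies on that cycle.
Every edge lies on some cycle, so there are no bridges.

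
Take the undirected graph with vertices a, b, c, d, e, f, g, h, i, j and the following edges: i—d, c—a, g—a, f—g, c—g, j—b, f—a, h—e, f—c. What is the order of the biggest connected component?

Starting from b we can reach b, j. That is one component of size 2.
Starting from d we can reach d, i. That is one component of size 2.
Starting from e we can reach e, h. That is one component of size 2.
Starting from a we can reach a, c, f, g. That is one component of size 4.
The largest has 4 vertices.

4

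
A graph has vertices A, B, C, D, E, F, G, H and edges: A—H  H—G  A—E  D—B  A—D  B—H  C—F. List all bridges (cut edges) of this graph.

The edges on the cycle A-D-B-H-A are not bridges since each lies on that cycle.
But removing H—G disconnects H from G; removing C—F disconnects C from F; removing A—E disconnects A from E — these are bridges.

A-E, C-F, G-H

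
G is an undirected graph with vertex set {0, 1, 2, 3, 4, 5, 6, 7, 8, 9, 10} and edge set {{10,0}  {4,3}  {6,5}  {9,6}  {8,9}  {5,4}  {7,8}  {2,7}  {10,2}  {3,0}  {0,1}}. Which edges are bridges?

0-1

The edges on the cycle 10-2-7-8-9-6-5-4-3-0-10 are not bridges since each lies on that cycle.
But removing 0—1 disconnects 0 from 1 — this is a bridge.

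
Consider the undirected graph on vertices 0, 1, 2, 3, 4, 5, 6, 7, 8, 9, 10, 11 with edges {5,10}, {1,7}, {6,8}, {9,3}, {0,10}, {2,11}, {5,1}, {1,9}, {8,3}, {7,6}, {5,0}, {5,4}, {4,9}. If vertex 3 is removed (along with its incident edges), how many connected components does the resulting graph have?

With 3 gone, the remaining components are: {2, 11}; {0, 1, 4, 5, 6, 7, 8, 9, 10}.
That is 2 components.

2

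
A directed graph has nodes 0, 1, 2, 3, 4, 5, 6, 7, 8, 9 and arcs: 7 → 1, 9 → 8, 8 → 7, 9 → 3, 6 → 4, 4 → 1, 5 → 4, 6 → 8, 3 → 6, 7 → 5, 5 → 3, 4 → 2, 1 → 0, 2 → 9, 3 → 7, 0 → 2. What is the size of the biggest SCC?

10

{0, 1, 2, 3, 4, 5, 6, 7, 8, 9} are all mutually reachable — one SCC of size 10.
The largest has 10 vertices.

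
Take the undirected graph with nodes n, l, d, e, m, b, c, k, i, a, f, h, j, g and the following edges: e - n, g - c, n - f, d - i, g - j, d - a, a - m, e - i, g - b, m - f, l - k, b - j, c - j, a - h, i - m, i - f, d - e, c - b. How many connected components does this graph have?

Starting from k we can reach k, l. That is one component of size 2.
Starting from b we can reach b, c, g, j. That is one component of size 4.
Starting from a we can reach a, d, e, f, h, i, m, n. That is one component of size 8.
Total: 3 components.

3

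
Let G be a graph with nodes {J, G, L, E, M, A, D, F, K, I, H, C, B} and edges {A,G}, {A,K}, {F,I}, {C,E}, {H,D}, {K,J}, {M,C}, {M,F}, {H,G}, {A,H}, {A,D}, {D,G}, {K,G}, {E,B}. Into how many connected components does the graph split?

3

L is isolated — a component by itself.
Starting from B we can reach B, C, E, F, I, M. That is one component of size 6.
Starting from A we can reach A, D, G, H, J, K. That is one component of size 6.
Total: 3 components.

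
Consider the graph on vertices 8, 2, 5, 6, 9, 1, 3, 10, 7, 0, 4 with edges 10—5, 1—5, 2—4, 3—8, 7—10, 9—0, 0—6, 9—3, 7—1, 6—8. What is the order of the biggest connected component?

Starting from 2 we can reach 2, 4. That is one component of size 2.
Starting from 1 we can reach 1, 5, 7, 10. That is one component of size 4.
Starting from 0 we can reach 0, 3, 6, 8, 9. That is one component of size 5.
The largest has 5 vertices.

5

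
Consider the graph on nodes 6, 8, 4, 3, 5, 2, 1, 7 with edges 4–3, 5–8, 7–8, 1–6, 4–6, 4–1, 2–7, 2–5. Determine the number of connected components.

Starting from 1 we can reach 1, 3, 4, 6. That is one component of size 4.
Starting from 2 we can reach 2, 5, 7, 8. That is one component of size 4.
Total: 2 components.

2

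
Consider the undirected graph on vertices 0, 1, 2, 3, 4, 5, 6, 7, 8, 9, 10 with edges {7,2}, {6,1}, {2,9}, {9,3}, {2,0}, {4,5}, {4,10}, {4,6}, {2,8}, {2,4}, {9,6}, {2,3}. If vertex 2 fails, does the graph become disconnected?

Yes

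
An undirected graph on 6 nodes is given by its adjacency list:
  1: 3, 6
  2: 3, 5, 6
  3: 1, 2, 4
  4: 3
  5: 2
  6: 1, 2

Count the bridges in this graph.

2

The edges on the cycle 2-6-1-3-2 are not bridges since each lies on that cycle.
But removing 3-4 disconnects 3 from 4; removing 2-5 disconnects 2 from 5 — these are bridges.
That makes 2 bridges.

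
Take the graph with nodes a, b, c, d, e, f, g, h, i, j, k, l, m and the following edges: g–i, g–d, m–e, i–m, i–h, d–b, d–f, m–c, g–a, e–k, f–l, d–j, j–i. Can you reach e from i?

Yes

From i we can reach a, b, c, d, e, f, g, h, i, j, k, l, m, which includes e.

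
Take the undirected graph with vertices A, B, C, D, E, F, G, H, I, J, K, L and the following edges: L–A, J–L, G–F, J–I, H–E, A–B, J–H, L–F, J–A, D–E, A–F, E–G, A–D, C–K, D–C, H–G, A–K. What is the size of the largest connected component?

12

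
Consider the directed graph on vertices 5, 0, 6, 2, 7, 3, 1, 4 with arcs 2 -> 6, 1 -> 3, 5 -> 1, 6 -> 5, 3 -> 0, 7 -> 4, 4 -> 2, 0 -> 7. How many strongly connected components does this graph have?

1

{0, 1, 2, 3, 4, 5, 6, 7} are all mutually reachable — one SCC of size 8.
That gives 1 strongly connected component.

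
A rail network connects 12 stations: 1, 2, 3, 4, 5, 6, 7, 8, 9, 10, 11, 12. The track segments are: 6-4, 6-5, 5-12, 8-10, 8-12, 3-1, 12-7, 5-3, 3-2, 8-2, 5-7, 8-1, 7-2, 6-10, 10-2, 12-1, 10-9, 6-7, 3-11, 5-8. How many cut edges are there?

3

The edges on the cycle 5-3-1-8-5 are not bridges since each lies on that cycle.
But removing 9-10 disconnects 9 from 10; removing 11-3 disconnects 11 from 3; removing 4-6 disconnects 4 from 6 — these are bridges.
That makes 3 bridges.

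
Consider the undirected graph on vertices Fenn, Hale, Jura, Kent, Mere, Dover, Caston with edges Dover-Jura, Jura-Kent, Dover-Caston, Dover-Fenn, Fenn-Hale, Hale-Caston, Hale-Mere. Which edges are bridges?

Dover-Jura, Hale-Mere, Jura-Kent

The edges on the cycle Dover-Fenn-Hale-Caston-Dover are not bridges since each lies on that cycle.
But removing Jura-Kent disconnects Jura from Kent; removing Hale-Mere disconnects Hale from Mere; removing Dover-Jura disconnects Dover from Jura — these are bridges.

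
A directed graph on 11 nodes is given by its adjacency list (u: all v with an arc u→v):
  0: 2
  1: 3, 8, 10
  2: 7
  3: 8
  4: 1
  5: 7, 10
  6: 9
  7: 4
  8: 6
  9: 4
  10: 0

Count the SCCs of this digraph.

2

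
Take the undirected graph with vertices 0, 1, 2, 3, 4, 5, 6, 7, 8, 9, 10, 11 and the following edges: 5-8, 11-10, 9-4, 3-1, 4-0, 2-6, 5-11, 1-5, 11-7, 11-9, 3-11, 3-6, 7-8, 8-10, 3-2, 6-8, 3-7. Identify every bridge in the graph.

The edges on the cycle 3-1-5-11-10-8-7-3 are not bridges since each lies on that cycle.
But removing 4-0 disconnects 4 from 0; removing 4-9 disconnects 4 from 9; removing 11-9 disconnects 11 from 9 — these are bridges.

0-4, 11-9, 4-9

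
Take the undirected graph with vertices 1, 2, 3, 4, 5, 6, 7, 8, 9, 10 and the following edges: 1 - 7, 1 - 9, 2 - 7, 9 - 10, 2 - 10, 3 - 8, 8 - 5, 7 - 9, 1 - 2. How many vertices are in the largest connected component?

5

4 is isolated — a component by itself.
6 is isolated — a component by itself.
Starting from 3 we can reach 3, 5, 8. That is one component of size 3.
Starting from 1 we can reach 1, 2, 7, 9, 10. That is one component of size 5.
The largest has 5 vertices.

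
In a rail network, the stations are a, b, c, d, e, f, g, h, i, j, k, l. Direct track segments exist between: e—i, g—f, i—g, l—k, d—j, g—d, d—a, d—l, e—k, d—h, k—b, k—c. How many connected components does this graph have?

1

Starting from a we can reach a, b, c, d, e, f, g, h, i, j, k, l. That is one component of size 12.
Total: 1 component.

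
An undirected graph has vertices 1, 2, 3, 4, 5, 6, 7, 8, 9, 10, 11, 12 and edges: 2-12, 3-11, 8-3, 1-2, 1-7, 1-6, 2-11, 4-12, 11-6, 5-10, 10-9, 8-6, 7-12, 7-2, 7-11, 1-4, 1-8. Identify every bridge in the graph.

The edges on the cycle 1-7-11-2-1 are not bridges since each lies on that cycle.
But removing 10-9 disconnects 10 from 9; removing 5-10 disconnects 5 from 10 — these are bridges.

10-5, 10-9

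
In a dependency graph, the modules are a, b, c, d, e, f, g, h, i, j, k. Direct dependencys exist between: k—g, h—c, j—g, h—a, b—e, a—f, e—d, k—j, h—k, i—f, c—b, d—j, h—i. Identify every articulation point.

Removing h increases the component count from 1 to 2, so h is a cut vertex.
By contrast removing f leaves 1 component; it is not a cut vertex. No other vertex is a cut vertex either.

h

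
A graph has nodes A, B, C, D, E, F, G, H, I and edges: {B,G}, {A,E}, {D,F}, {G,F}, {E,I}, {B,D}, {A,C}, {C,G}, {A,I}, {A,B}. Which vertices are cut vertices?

Removing A increases the component count from 2 to 3, so A is a cut vertex.
By contrast removing B leaves 2 components; it is not a cut vertex. No other vertex is a cut vertex either.

A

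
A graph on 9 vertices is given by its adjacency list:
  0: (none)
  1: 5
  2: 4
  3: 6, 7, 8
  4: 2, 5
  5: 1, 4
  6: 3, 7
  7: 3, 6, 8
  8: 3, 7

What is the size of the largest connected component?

0 is isolated — a component by itself.
Starting from 3 we can reach 3, 6, 7, 8. That is one component of size 4.
Starting from 1 we can reach 1, 2, 4, 5. That is one component of size 4.
The largest has 4 vertices.

4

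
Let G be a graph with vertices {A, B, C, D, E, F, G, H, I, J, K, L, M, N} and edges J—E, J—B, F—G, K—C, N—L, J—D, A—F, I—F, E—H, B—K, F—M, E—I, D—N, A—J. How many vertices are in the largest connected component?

14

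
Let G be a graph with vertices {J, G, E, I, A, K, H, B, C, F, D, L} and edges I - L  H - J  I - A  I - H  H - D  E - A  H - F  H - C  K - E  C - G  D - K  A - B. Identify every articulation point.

A, C, H, I

Removing A increases the component count from 1 to 2, so A is a cut vertex.
Removing C increases the component count from 1 to 2, so C is a cut vertex.
Removing H increases the component count from 1 to 4, so H is a cut vertex.
Likewise I is a cut vertex.
By contrast removing G leaves 1 component; it is not a cut vertex. No other vertex is a cut vertex either.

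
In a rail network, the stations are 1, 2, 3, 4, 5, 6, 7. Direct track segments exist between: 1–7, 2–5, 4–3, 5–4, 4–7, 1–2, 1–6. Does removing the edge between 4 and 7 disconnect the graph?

No

After removing 4–7, the path 4-5-2-1-7 still connects them, so the edge is not a bridge.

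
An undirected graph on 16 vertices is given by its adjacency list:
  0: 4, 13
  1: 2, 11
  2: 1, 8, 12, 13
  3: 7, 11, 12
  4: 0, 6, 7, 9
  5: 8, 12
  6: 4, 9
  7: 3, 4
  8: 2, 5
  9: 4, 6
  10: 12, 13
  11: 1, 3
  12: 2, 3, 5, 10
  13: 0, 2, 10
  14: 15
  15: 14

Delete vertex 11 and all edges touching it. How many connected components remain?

2

With 11 gone, the remaining components are: {14, 15}; {0, 1, 2, 3, 4, 5, 6, 7, 8, 9, 10, 12, 13}.
That is 2 components.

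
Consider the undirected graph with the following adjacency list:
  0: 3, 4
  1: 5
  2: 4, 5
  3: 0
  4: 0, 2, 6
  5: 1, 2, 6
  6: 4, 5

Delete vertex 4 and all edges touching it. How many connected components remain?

2

With 4 gone, the remaining components are: {0, 3}; {1, 2, 5, 6}.
That is 2 components.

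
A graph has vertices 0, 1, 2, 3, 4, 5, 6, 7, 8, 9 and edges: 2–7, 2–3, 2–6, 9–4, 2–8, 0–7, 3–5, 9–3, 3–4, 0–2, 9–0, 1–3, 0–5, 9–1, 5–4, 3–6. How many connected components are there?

Starting from 0 we can reach 0, 1, 2, 3, 4, 5, 6, 7, 8, 9. That is one component of size 10.
Total: 1 component.

1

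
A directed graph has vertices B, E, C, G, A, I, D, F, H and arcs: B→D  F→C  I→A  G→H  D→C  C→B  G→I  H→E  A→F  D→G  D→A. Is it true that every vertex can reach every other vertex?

No

There is no directed path from H to D, so the graph is not strongly connected.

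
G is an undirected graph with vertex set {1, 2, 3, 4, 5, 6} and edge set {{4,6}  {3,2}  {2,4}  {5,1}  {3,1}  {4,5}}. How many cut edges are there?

The edges on the cycle 3-2-4-5-1-3 are not bridges since each lies on that cycle.
But removing 4 - 6 disconnects 4 from 6 — this is a bridge.

1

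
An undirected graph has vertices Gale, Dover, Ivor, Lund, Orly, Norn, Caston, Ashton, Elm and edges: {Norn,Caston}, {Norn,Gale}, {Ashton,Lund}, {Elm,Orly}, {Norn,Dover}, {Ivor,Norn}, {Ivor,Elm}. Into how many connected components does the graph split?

Starting from Lund we can reach Lund, Ashton. That is one component of size 2.
Starting from Elm we can reach Elm, Gale, Ivor, Norn, Orly, Dover, Caston. That is one component of size 7.
Total: 2 components.

2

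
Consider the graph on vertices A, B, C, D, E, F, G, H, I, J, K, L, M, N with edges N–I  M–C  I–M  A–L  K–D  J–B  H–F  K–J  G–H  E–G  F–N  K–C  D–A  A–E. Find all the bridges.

A-L, B-J, J-K

The edges on the cycle K-D-A-E-G-H-F-N-I-M-C-K are not bridges since each lies on that cycle.
But removing A–L disconnects A from L; removing K–J disconnects K from J; removing J–B disconnects J from B — these are bridges.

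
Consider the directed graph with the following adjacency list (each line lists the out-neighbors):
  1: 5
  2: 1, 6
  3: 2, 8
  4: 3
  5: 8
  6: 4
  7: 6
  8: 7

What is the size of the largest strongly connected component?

8

{1, 2, 3, 4, 5, 6, 7, 8} are all mutually reachable — one SCC of size 8.
The largest has 8 vertices.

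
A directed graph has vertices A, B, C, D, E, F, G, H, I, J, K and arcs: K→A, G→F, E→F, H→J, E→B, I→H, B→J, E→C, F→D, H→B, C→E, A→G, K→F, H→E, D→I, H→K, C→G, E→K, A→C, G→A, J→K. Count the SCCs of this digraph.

{A, B, C, D, E, F, G, H, I, J, K} are all mutually reachable — one SCC of size 11.
That gives 1 strongly connected component.

1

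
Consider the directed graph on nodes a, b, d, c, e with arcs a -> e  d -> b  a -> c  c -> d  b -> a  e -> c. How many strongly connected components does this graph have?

{a, b, c, d, e} are all mutually reachable — one SCC of size 5.
That gives 1 strongly connected component.

1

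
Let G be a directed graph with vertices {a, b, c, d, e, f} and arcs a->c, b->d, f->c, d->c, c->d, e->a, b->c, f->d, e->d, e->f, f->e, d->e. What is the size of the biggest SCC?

5

{a, c, d, e, f} are all mutually reachable — one SCC of size 5.
{b} is an SCC by itself.
The largest has 5 vertices.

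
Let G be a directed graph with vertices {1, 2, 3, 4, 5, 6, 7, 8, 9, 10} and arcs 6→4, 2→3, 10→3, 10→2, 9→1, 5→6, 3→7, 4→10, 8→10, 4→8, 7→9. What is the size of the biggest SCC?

1

{3} is an SCC by itself.
{2} is an SCC by itself.
{1} is an SCC by itself.
{9} is an SCC by itself.
{5} is an SCC by itself.
(and 5 more singleton SCCs)
The largest has 1 vertex.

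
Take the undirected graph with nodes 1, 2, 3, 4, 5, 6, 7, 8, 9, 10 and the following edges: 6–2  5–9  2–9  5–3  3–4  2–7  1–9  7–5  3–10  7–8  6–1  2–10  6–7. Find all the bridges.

3-4, 7-8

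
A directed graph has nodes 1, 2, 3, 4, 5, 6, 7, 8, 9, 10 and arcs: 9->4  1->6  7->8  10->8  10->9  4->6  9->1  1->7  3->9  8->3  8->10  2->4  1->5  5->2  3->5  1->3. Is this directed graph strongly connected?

There is no directed path from 2 to 3, so the graph is not strongly connected.

No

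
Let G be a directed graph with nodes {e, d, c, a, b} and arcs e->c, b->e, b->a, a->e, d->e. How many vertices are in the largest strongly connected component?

1

{c} is an SCC by itself.
{e} is an SCC by itself.
{b} is an SCC by itself.
{a} is an SCC by itself.
{d} is an SCC by itself.
The largest has 1 vertex.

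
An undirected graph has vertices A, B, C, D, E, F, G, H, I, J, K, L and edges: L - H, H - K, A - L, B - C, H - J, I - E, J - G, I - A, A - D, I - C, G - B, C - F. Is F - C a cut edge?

Removing F - C leaves no path between F and C: the component count goes from 1 to 2. So it is a bridge.

Yes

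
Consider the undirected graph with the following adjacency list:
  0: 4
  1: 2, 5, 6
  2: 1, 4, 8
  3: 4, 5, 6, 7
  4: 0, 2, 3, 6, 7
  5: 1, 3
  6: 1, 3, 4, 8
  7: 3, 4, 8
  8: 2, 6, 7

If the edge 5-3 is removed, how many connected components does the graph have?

5 and 3 are still connected via 5-1-6-3, so the component count stays at 1.

1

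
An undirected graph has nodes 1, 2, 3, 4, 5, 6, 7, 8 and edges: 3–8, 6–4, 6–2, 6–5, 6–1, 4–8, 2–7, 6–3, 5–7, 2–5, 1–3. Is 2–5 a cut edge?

No

After removing 2–5, the path 2-6-5 still connects them, so the edge is not a bridge.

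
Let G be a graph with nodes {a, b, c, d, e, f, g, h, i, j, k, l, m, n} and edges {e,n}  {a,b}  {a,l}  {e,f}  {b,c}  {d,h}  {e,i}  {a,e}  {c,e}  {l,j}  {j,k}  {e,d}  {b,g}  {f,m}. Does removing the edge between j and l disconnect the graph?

Yes

Removing j-l leaves no path between j and l: the component count goes from 1 to 2. So it is a bridge.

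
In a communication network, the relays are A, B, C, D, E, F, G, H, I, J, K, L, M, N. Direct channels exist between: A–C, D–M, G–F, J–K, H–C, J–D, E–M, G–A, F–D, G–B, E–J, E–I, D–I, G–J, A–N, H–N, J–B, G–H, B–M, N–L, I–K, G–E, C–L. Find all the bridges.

The edges on the cycle A-N-L-C-A are not bridges since each lies on that cycle.
Every edge lies on some cycle, so there are no bridges.

none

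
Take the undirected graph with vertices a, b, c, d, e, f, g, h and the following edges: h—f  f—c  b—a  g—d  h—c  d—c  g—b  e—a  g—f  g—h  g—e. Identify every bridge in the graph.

The edges on the cycle g-e-a-b-g are not bridges since each lies on that cycle.
Every edge lies on some cycle, so there are no bridges.

none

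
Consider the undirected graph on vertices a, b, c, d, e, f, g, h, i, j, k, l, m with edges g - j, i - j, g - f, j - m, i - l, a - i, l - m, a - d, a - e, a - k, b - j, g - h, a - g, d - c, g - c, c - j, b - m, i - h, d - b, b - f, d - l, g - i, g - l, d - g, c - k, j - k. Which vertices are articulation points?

a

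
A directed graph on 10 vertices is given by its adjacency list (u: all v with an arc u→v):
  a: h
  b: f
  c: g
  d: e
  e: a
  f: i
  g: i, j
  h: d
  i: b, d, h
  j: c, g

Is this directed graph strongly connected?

No

There is no directed path from b to c, so the graph is not strongly connected.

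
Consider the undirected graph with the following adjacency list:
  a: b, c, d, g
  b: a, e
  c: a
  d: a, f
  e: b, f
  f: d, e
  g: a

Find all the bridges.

a-c, a-g

The edges on the cycle a-b-e-f-d-a are not bridges since each lies on that cycle.
But removing a-c disconnects a from c; removing a-g disconnects a from g — these are bridges.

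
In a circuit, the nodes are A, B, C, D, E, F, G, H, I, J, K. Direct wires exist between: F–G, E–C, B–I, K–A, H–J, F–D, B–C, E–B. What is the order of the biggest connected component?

4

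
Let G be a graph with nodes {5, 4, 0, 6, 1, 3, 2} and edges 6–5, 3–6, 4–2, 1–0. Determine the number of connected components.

3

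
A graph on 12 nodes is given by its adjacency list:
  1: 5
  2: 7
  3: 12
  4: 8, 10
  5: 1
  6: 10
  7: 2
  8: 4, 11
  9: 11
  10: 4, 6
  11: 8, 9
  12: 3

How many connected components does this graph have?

4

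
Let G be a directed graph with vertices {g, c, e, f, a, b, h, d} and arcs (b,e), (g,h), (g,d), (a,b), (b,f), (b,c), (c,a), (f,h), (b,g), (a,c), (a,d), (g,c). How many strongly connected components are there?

5

{a, b, c, g} are all mutually reachable — one SCC of size 4.
{e} is an SCC by itself.
{d} is an SCC by itself.
{f} is an SCC by itself.
{h} is an SCC by itself.
That gives 5 strongly connected components.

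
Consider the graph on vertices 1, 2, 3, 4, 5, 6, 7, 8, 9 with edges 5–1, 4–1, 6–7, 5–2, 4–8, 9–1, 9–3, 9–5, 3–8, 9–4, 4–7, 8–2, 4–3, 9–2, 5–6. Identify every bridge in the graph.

none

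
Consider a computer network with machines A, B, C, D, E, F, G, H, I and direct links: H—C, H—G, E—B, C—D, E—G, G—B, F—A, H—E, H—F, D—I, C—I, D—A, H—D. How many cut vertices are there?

Removing H increases the component count from 1 to 2, so H is a cut vertex.
By contrast removing G leaves 1 component; it is not a cut vertex. No other vertex is a cut vertex either.

1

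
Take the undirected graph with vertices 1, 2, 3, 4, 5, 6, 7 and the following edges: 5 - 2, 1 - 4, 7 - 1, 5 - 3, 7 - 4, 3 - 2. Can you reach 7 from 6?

The component containing 6 is {6}, and 7 is not in it.

No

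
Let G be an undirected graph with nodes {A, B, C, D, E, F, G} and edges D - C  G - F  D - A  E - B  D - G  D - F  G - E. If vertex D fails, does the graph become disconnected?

Yes

Deleting D raises the number of components from 1 to 3, so D is a cut vertex.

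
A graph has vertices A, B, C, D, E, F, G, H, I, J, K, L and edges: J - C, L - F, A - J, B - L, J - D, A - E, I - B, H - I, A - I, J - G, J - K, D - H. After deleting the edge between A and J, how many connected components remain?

1

A and J are still connected via A-I-H-D-J, so the component count stays at 1.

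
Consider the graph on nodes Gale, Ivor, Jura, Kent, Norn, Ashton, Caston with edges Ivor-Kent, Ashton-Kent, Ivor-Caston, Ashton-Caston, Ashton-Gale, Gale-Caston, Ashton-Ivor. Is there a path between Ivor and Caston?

Yes

From Ivor we can reach Gale, Ivor, Kent, Ashton, Caston, which includes Caston.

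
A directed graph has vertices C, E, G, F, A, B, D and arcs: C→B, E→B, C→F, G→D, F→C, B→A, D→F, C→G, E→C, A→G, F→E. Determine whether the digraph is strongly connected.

Yes

From F we can reach every vertex (A, B, C, D, E, F, G), and every vertex can reach F (A, B, C, D, E, F, G). So the whole graph is one strongly connected component.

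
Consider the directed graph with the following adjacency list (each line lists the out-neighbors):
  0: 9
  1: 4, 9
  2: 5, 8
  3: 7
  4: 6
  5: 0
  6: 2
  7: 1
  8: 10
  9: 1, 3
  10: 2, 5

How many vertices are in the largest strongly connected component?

11

{0, 1, 2, 3, 4, 5, 6, 7, 8, 9, 10} are all mutually reachable — one SCC of size 11.
The largest has 11 vertices.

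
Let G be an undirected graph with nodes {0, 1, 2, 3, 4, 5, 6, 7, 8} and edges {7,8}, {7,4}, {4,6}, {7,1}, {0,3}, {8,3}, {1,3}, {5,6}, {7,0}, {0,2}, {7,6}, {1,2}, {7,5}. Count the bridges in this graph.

The edges on the cycle 7-8-3-1-7 are not bridges since each lies on that cycle.
Every edge lies on some cycle, so there are no bridges.

0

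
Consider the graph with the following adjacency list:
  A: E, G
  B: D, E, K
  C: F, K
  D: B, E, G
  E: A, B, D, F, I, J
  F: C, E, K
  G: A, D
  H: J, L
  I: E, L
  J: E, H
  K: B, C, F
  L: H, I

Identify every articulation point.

Removing E increases the component count from 1 to 2, so E is a cut vertex.
By contrast removing C leaves 1 component; it is not a cut vertex. No other vertex is a cut vertex either.

E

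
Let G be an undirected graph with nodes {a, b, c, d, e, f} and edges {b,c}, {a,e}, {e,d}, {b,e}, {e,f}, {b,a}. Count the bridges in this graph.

3

The edges on the cycle b-a-e-b are not bridges since each lies on that cycle.
But removing e—f disconnects e from f; removing e—d disconnects e from d; removing b—c disconnects b from c — these are bridges.
That makes 3 bridges.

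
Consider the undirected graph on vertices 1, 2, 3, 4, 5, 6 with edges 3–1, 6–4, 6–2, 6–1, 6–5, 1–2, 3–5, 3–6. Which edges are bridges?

The edges on the cycle 6-1-2-6 are not bridges since each lies on that cycle.
But removing 6–4 disconnects 6 from 4 — this is a bridge.

4-6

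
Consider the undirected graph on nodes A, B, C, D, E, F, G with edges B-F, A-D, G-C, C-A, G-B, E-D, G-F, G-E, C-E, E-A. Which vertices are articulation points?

G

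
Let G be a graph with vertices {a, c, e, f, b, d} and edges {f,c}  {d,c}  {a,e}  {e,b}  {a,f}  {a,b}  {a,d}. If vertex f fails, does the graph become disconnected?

No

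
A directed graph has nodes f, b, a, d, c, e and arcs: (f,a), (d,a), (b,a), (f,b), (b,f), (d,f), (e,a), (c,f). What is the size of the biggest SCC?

2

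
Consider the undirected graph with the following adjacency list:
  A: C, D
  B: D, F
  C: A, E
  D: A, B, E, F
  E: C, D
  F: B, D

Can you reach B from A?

From A we can reach A, B, C, D, E, F, which includes B.

Yes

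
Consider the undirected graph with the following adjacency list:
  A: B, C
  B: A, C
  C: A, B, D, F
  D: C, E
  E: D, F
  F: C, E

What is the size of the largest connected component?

Starting from A we can reach A, B, C, D, E, F. That is one component of size 6.
The largest has 6 vertices.

6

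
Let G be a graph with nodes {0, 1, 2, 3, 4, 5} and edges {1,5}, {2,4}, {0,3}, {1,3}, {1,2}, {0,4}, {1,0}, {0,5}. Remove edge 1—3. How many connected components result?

1 and 3 are still connected via 1-0-3, so the component count stays at 1.

1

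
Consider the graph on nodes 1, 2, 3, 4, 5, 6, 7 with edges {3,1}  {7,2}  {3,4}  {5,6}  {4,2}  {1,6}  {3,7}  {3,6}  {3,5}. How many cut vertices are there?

Removing 3 increases the component count from 1 to 2, so 3 is a cut vertex.
By contrast removing 6 leaves 1 component; it is not a cut vertex. No other vertex is a cut vertex either.

1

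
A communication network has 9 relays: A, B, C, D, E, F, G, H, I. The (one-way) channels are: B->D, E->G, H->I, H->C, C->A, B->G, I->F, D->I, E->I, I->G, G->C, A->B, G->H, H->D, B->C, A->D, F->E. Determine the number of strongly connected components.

{A, B, C, D, E, F, G, H, I} are all mutually reachable — one SCC of size 9.
That gives 1 strongly connected component.

1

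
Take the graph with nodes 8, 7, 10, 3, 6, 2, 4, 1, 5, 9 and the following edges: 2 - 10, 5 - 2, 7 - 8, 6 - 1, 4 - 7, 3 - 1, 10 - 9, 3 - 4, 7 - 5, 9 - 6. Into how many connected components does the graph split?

Starting from 1 we can reach 1, 2, 3, 4, 5, 6, 7, 8, 9, 10. That is one component of size 10.
Total: 1 component.

1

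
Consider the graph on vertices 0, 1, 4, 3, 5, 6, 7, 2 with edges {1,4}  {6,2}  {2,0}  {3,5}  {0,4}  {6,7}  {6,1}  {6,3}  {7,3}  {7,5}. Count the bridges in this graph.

0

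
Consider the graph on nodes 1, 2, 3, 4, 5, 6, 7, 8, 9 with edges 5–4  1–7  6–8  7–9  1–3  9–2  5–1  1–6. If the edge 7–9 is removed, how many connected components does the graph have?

Before removal there is 1 component.
7–9 is a bridge — removing it separates 7's side from 9's side.
After removal: 2 components.

2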